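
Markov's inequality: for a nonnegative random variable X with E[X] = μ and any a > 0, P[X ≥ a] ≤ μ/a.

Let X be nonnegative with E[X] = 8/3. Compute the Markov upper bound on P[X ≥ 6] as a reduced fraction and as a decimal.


μ = E[X] = 8/3, a = 6.
Markov: P[X ≥ 6] ≤ μ/a = (8/3)/6 = 4/9.
Numerically: ≈ 0.444.
(Since a = 6 > μ = 2.667, the bound 4/9 is < 1 and informative.)

P[X ≥ 6] ≤ 4/9 ≈ 0.444.


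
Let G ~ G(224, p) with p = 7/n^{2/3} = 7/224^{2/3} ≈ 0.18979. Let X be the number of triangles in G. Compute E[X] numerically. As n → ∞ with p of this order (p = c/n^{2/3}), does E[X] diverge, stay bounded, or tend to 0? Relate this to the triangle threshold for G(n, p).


Number of potential triangles: C(224, 3) = 1848224.
Each occurs with probability p³ ≈ (0.18979)³ ≈ 6.8359375e-03.
By linearity: E[X] = C(224, 3)·p³ ≈ 1848224 · 6.8359375e-03 ≈ 12634.34375.
Since α = 2/3 < 1, p = c/n^{2/3} ≫ 1/n is above the triangle threshold p ~ 1/n. Asymptotically E[X] ~ (c³/6)·n^{3(1−α)} = (7³/6)·n^{1} → ∞; triangles are abundant w.h.p.

E[X] ≈ 12634.34375; in regime p = Θ(1/n^{2/3}) E[X] diverges (above the triangle threshold p ~ 1/n).


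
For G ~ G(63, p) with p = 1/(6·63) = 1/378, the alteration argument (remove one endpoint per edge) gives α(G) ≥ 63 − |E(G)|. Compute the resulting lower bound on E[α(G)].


E[|E(G)|] = C(63, 2)·p = 1953 · (1/378) = 31/6.
E[α(G)] ≥ n − E[|E(G)|] = 63 − 31/6 = 347/6.
Numerically: ≈ 57.833.
(This is only a lower bound; the true E[α(G)] may be larger.)

E[α(G)] ≥ 347/6 ≈ 57.833.


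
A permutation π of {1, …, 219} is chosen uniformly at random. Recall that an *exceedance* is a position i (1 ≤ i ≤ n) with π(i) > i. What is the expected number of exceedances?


Write X = Σ_{i=1}^{219} X_i, where X_i = 1_{π(i) > i}.
For each fixed i, π(i) is uniform over {1, …, 219} (marginal of a uniform permutation), so P[π(i) > i] = (n − i)/n. Summing: Σ_{i=1}^{219} (n − i)/n = (0 + 1 + … + 218)/219 = 219(219 − 1)/(2·219) = (219 − 1)/2.
Hence E[X] = Σ_{i=1}^{219} (219 − i)/219 = 109 ≈ 109.00000.

E[X] = 109 = 109.00000.


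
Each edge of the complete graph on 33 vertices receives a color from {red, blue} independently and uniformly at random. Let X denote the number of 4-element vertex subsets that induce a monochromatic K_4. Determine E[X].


Let X = Σ_S X_S over the C(33, 4) = 40920 subsets S of size 4, where X_S = 1 if the K_4 on S is monochromatic.
For a fixed S, the K_4 on S has C(4, 2) = 6 edges. P[all 6 edges red] = (1/2)^6, and likewise for blue, so P[monochromatic] = 2·(1/2)^6 = 2^{1 − 6} = 1/32.
By linearity of expectation: E[X] = C(33, 4) · 2^{1 − 6} = 40920 · 1/32 = 5115/4.
Numerically: E[X] ≈ 1278.75000.

E[X] = C(33,4)·2^(1−C(4,2)) = 5115/4 ≈ 1278.75000.


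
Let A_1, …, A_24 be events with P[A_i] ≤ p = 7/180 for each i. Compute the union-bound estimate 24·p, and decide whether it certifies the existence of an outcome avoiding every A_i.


Union bound: P[∪_{i=1}^{24} A_i] ≤ Σ_i P[A_i] ≤ 24·p = 24·(7/180) = 14/15.
Numerically: 14/15 ≈ 0.9333.
Is 14/15 < 1? YES.
Since P[∪ A_i] ≤ 14/15 < 1, the complement has P[∩ A_i^c] ≥ 1 − 14/15 = 1/15 > 0, so some outcome avoids every A_i.

24·p = 14/15 ≈ 0.9333; existence CERTIFIED by the union bound.


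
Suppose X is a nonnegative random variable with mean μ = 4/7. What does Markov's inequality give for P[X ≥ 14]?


μ = E[X] = 4/7, a = 14.
Markov: P[X ≥ 14] ≤ μ/a = (4/7)/14 = 2/49.
Numerically: ≈ 0.040816.
(Since a = 14 > μ = 0.571429, the bound 2/49 is < 1 and informative.)

P[X ≥ 14] ≤ 2/49 ≈ 0.040816.


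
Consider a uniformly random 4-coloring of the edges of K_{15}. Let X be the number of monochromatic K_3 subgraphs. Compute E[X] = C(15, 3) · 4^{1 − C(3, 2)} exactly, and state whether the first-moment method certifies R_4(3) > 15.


E[X] = C(15, 3) · 4^{1 − 3} = 455 · 4^{−2} = 455/16.
As a reduced fraction: E[X] = 455/16 ≈ 28.4375.
Is E[X] < 1? NO.
Since E[X] ≥ 1, the first-moment bound is inconclusive at n = 15; it does NOT by itself certify R_4(3) > 15.

E[X] = 455/16 ≈ 28.4375; E[X] ≥ 1; first-moment method inconclusive here.


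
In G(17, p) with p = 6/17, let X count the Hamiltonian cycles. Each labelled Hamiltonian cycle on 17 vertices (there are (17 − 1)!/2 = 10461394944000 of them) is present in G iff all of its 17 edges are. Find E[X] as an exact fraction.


K_17 has (17 − 1)!/2 = 10461394944000 labelled Hamiltonian cycles.
For each such Hamiltonian cycle H, let X_H = 1 if all 17 edges of H are present in G. Then P[X_H = 1] = p^{17} = (6/17)^{17} = 16926659444736/827240261886336764177.
By linearity: E[X] = Σ_H E[X_H] = 10461394944000 · p^{17} = 10461394944000 · 16926659444736/827240261886336764177 = 177076469533971037814784000/827240261886336764177.
Numerically: E[X] ≈ 2.141e+05.

E[X] = 10461394944000 · (6/17)^{17} = 177076469533971037814784000/827240261886336764177 ≈ 2.141e+05.


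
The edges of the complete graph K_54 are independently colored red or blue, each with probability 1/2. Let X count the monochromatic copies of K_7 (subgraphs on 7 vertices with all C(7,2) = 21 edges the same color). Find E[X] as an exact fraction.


Let X = Σ_S X_S over the C(54, 7) = 177100560 subsets S of size 7, where X_S = 1 if the K_7 on S is monochromatic.
For a fixed S, the K_7 on S has C(7, 2) = 21 edges. P[all 21 edges red] = (1/2)^21, and likewise for blue, so P[monochromatic] = 2·(1/2)^21 = 2^{1 − 21} = 1/1048576.
By linearity: E[X] = C(54, 7) · 2^{1 − 21} = 177100560 · 1/1048576 = 11068785/65536.
Numerically: E[X] ≈ 168.896.

E[X] = C(54,7)·2^(1−C(7,2)) = 11068785/65536 ≈ 168.896.


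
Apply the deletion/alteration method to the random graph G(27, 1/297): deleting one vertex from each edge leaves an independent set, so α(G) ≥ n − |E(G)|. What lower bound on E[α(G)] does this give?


E[|E(G)|] = C(27, 2)·p = 351 · (1/297) = 13/11.
E[α(G)] ≥ n − E[|E(G)|] = 27 − 13/11 = 284/11.
Numerically: ≈ 25.818182.
(This is only a lower bound; the true E[α(G)] may be larger.)

E[α(G)] ≥ 284/11 ≈ 25.818182.


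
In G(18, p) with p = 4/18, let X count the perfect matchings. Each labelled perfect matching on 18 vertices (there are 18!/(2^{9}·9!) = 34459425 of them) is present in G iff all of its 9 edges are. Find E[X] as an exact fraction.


K_18 has 18!/(2^{9}·9!) = 34459425 labelled perfect matchings.
For each such perfect matching H, let X_H = 1 if all 9 edges of H are present in G. Then P[X_H = 1] = p^{9} = (2/9)^{9} = 512/387420489.
By linearity: E[X] = Σ_H E[X_H] = 34459425 · p^{9} = 34459425 · 512/387420489 = 217817600/4782969.
Numerically: E[X] ≈ 45.54.

E[X] = 34459425 · (2/9)^{9} = 217817600/4782969 ≈ 45.54.


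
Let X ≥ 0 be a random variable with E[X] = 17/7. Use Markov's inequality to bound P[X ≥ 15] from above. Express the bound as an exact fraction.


μ = E[X] = 17/7, a = 15.
Markov: P[X ≥ 15] ≤ μ/a = (17/7)/15 = 17/105.
Numerically: ≈ 0.162.
(Since a = 15 > μ = 2.429, the bound 17/105 is < 1 and informative.)

P[X ≥ 15] ≤ 17/105 ≈ 0.162.


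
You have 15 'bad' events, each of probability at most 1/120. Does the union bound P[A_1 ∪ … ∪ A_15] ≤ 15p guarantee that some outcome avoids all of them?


Union bound: P[∪_{i=1}^{15} A_i] ≤ Σ_i P[A_i] ≤ 15·p = 15·(1/120) = 1/8.
Numerically: 1/8 ≈ 0.125.
Is 1/8 < 1? YES.
Since P[∪ A_i] ≤ 1/8 < 1, the complement has P[∩ A_i^c] ≥ 1 − 1/8 = 7/8 > 0, so some outcome avoids every A_i.

15·p = 1/8 ≈ 0.125; existence CERTIFIED by the union bound.


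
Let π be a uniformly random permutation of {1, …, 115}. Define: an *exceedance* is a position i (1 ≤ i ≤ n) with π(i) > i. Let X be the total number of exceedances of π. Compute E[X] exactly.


Write X = Σ_{i=1}^{115} X_i, where X_i = 1_{π(i) > i}.
For each fixed i, π(i) is uniform over {1, …, 115} (marginal of a uniform permutation), so P[π(i) > i] = (n − i)/n. Summing: Σ_{i=1}^{115} (n − i)/n = (0 + 1 + … + 114)/115 = 115(115 − 1)/(2·115) = (115 − 1)/2.
Hence E[X] = Σ_{i=1}^{115} (115 − i)/115 = 57 ≈ 57.000.

E[X] = 57 = 57.000.


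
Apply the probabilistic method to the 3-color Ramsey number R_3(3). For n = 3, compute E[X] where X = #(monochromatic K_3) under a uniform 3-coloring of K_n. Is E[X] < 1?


E[X] = C(3, 3) · 3^{1 − 3} = 1 · 3^{−2} = 1/9.
As a reduced fraction: E[X] = 1/9 ≈ 0.11111.
Is E[X] < 1? YES.
Since E[X] < 1, there exists a 3-coloring of K_{3} with no monochromatic K_3; hence R_3(3) > 3.

E[X] = 1/9 ≈ 0.11111; E[X] < 1, so R_3(3) > 3.


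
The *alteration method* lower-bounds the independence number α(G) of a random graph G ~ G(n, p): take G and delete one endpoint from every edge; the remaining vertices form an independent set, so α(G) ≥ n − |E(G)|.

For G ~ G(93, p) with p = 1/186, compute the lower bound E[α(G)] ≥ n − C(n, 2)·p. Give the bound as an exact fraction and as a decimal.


E[|E(G)|] = C(93, 2)·p = 4278 · (1/186) = 23.
E[α(G)] ≥ n − E[|E(G)|] = 93 − 23 = 70.
Numerically: ≈ 70.00000.
(This is only a lower bound; the true E[α(G)] may be larger.)

E[α(G)] ≥ 70 ≈ 70.00000.


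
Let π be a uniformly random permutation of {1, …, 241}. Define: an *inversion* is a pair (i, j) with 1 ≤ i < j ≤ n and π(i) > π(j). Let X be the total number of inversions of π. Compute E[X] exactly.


Write X = Σ X_I over the C(241, 2) = 28920 pairs i < j, with X_I the indicator of one inversion.
There are 28920 indicators.
For each fixed pair i < j, the values π(i) and π(j) are two distinct elements of {1, …, 241} in uniformly random order; by symmetry P[π(i) > π(j)] = 1/2.
By linearity: E[X] = 28920 · (1/2) = C(241, 2) · (1/2) = 28920/2 = 14460 ≈ 14460.000.

E[X] = 14460 = 14460.000.


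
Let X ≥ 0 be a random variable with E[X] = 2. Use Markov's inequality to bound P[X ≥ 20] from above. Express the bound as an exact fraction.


μ = E[X] = 2, a = 20.
Markov: P[X ≥ 20] ≤ μ/a = (2)/20 = 1/10.
Numerically: ≈ 0.1000.
(Since a = 20 > μ = 2.0000, the bound 1/10 is < 1 and informative.)

P[X ≥ 20] ≤ 1/10 ≈ 0.1000.


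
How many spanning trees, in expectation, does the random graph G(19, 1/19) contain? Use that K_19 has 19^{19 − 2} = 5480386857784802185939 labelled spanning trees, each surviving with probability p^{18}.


K_19 has 19^{19 − 2} = 5480386857784802185939 labelled spanning trees.
For each such spanning tree H, let X_H = 1 if all 18 edges of H are present in G. Then P[X_H = 1] = p^{18} = (1/19)^{18} = 1/104127350297911241532841.
By linearity of expectation: E[X] = Σ_H E[X_H] = 5480386857784802185939 · p^{18} = 5480386857784802185939 · 1/104127350297911241532841 = 1/19.
Numerically: E[X] ≈ 0.052632.

E[X] = 5480386857784802185939 · (1/19)^{18} = 1/19 ≈ 0.052632.


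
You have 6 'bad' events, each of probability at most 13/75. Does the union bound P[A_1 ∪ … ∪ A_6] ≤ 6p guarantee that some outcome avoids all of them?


Union bound: P[∪_{i=1}^{6} A_i] ≤ Σ_i P[A_i] ≤ 6·p = 6·(13/75) = 26/25.
Numerically: 26/25 ≈ 1.040000.
Is 26/25 < 1? NO.
Since the bound 26/25 is ≥ 1, the union bound is uninformative here; it does NOT by itself certify existence.

6·p = 26/25 ≈ 1.040000; existence NOT certified by the union bound.


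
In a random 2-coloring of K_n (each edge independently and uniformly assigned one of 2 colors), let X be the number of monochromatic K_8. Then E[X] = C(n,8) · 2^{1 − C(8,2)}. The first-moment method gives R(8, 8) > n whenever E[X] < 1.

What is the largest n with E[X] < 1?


We need C(n, 8) · 2^{1 − 28} < 1, i.e. C(n, 8) < 2^{28 − 1} = 134217728.
Check values of n near the boundary:
  n = 36: C(36, 8) = 30260340; 30260340 < 134217728? YES
  n = 37: C(37, 8) = 38608020; 38608020 < 134217728? YES
  n = 38: C(38, 8) = 48903492; 48903492 < 134217728? YES
  n = 39: C(39, 8) = 61523748; 61523748 < 134217728? YES
  n = 40: C(40, 8) = 76904685; 76904685 < 134217728? YES
  n = 41: C(41, 8) = 95548245; 95548245 < 134217728? YES
  n = 42: C(42, 8) = 118030185; 118030185 < 134217728? YES
  n = 43: C(43, 8) = 145008513; 145008513 < 134217728? NO
The largest n with C(n, 8) < 134217728 is n = 42 (where E[X] = 118030185/134217728 ≈ 0.87939). Hence R(8, 8) > 42, i.e. R(8, 8) ≥ 43.

Largest n = 42; hence R(8, 8) > 42.


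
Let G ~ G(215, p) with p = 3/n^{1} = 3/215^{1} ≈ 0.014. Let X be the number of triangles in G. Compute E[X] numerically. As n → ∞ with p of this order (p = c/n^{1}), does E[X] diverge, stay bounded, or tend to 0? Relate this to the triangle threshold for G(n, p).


Number of potential triangles: C(215, 3) = 1633355.
Each occurs with probability p³ ≈ (0.014)³ ≈ 2.71674e-06.
By linearity: E[X] = C(215, 3)·p³ ≈ 1633355 · 2.71674e-06 ≈ 4.437.
Here α = 1, so p = 3/n is exactly at the triangle threshold p ~ 1/n. Asymptotically E[X] → c³/6 = 3³/6 = 9/2 ≈ 4.500, a bounded constant. In this regime the triangle count is asymptotically Poisson(c³/6).

E[X] ≈ 4.437; in regime p = Θ(1/n^{1}) E[X] stays bounded (at the triangle threshold p ~ 1/n).


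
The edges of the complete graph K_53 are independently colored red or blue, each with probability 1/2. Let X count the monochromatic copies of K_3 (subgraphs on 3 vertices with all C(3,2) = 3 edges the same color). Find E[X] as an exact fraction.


Let X = Σ_S X_S over the C(53, 3) = 23426 subsets S of size 3, where X_S = 1 if the K_3 on S is monochromatic.
For a fixed S, the K_3 on S has C(3, 2) = 3 edges. P[all 3 edges red] = (1/2)^3, and likewise for blue, so P[monochromatic] = 2·(1/2)^3 = 2^{1 − 3} = 1/4.
By linearity: E[X] = C(53, 3) · 2^{1 − 3} = 23426 · 1/4 = 11713/2.
Numerically: E[X] ≈ 5856.50000.

E[X] = C(53,3)·2^(1−C(3,2)) = 11713/2 ≈ 5856.50000.


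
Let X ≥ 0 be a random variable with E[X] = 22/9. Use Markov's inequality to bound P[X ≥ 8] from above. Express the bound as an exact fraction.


μ = E[X] = 22/9, a = 8.
Markov: P[X ≥ 8] ≤ μ/a = (22/9)/8 = 11/36.
Numerically: ≈ 0.305556.
(Since a = 8 > μ = 2.444444, the bound 11/36 is < 1 and informative.)

P[X ≥ 8] ≤ 11/36 ≈ 0.305556.


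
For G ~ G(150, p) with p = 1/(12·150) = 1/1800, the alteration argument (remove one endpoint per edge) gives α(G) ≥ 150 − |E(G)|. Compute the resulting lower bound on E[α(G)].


E[|E(G)|] = C(150, 2)·p = 11175 · (1/1800) = 149/24.
E[α(G)] ≥ n − E[|E(G)|] = 150 − 149/24 = 3451/24.
Numerically: ≈ 143.792.
(This is only a lower bound; the true E[α(G)] may be larger.)

E[α(G)] ≥ 3451/24 ≈ 143.792.


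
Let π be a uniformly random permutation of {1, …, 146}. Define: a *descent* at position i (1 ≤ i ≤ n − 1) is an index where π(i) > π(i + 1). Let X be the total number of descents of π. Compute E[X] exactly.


Write X = Σ X_I over i = 1, …, 145, with X_I the indicator of one descent.
There are 145 indicators.
For each fixed i, the pair (π(i), π(i+1)) is a uniformly random ordered pair of distinct values from {1, …, 146}; by symmetry P[π(i) > π(i+1)] = 1/2.
By linearity: E[X] = 145 · (1/2) = (146 − 1) · (1/2) = 145/2 ≈ 72.50000.

E[X] = 145/2 = 72.50000.


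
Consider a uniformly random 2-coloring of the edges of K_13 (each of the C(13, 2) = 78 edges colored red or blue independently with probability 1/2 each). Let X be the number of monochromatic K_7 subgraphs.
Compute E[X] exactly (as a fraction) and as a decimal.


Let X = Σ_S X_S over the C(13, 7) = 1716 subsets S of size 7, where X_S = 1 if the K_7 on S is monochromatic.
For a fixed S, the K_7 on S has C(7, 2) = 21 edges. P[all 21 edges red] = (1/2)^21, and likewise for blue, so P[monochromatic] = 2·(1/2)^21 = 2^{1 − 21} = 1/1048576.
By linearity: E[X] = C(13, 7) · 2^{1 − 21} = 1716 · 1/1048576 = 429/262144.
Numerically: E[X] ≈ 0.0016.

E[X] = C(13,7)·2^(1−C(7,2)) = 429/262144 ≈ 0.0016.


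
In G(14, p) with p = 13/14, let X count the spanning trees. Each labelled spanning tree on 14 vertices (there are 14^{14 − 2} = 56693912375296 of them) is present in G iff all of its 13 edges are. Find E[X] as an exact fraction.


K_14 has 14^{14 − 2} = 56693912375296 labelled spanning trees.
For each such spanning tree H, let X_H = 1 if all 13 edges of H are present in G. Then P[X_H = 1] = p^{13} = (13/14)^{13} = 302875106592253/793714773254144.
By linearity of expectation: E[X] = Σ_H E[X_H] = 56693912375296 · p^{13} = 56693912375296 · 302875106592253/793714773254144 = 302875106592253/14.
Numerically: E[X] ≈ 2.163e+13.

E[X] = 56693912375296 · (13/14)^{13} = 302875106592253/14 ≈ 2.163e+13.


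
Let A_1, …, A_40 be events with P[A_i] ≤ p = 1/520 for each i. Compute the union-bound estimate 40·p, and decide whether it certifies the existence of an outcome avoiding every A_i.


Union bound: P[∪_{i=1}^{40} A_i] ≤ Σ_i P[A_i] ≤ 40·p = 40·(1/520) = 1/13.
Numerically: 1/13 ≈ 0.07692.
Is 1/13 < 1? YES.
Since P[∪ A_i] ≤ 1/13 < 1, the complement has P[∩ A_i^c] ≥ 1 − 1/13 = 12/13 > 0, so some outcome avoids every A_i.

40·p = 1/13 ≈ 0.07692; existence CERTIFIED by the union bound.


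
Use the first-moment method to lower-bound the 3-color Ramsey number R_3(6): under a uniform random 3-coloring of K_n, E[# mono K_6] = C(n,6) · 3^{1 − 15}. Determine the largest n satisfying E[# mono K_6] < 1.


We need C(n, 6) · 3^{1 − 15} < 1, i.e. C(n, 6) < 3^{15 − 1} = 4782969.
Check values of n near the boundary:
  n = 35: C(35, 6) = 1623160; 1623160 < 4782969? YES
  n = 36: C(36, 6) = 1947792; 1947792 < 4782969? YES
  n = 37: C(37, 6) = 2324784; 2324784 < 4782969? YES
  n = 38: C(38, 6) = 2760681; 2760681 < 4782969? YES
  n = 39: C(39, 6) = 3262623; 3262623 < 4782969? YES
  n = 40: C(40, 6) = 3838380; 3838380 < 4782969? YES
  n = 41: C(41, 6) = 4496388; 4496388 < 4782969? YES
  n = 42: C(42, 6) = 5245786; 5245786 < 4782969? NO
  n = 43: C(43, 6) = 6096454; 6096454 < 4782969? NO
  n = 44: C(44, 6) = 7059052; 7059052 < 4782969? NO
The largest n with C(n, 6) < 4782969 is n = 41 (where E[X] = 1498796/1594323 ≈ 0.940083). Hence R_3(6) > 41, i.e. R_3(6) ≥ 42.

Largest n = 41; hence R_3(6) > 41.


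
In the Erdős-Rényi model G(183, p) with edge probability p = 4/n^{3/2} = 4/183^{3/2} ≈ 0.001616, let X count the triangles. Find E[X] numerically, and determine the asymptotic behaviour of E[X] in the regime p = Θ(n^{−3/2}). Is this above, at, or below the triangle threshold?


Number of potential triangles: C(183, 3) = 1004731.
Each occurs with probability p³ ≈ (0.001616)³ ≈ 4.218422e-09.
By linearity: E[X] = C(183, 3)·p³ ≈ 1004731 · 4.218422e-09 ≈ 0.0042.
Since α = 3/2 > 1, p = c/n^{3/2} = o(1/n) is below the triangle threshold p ~ 1/n. Asymptotically E[X] ~ (c³/6)·n^{3(1−α)} = (4³/6)·n^{-1.5} → 0, so by Markov's inequality G has no triangles w.h.p.

E[X] ≈ 0.0042; in regime p = Θ(1/n^{3/2}) E[X] tends to 0 (below the triangle threshold p ~ 1/n).


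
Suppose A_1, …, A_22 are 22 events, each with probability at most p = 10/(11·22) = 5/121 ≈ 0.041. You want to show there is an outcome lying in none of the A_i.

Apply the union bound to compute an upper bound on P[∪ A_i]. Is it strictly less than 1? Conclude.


Union bound: P[∪_{i=1}^{22} A_i] ≤ Σ_i P[A_i] ≤ 22·p = 22·(5/121) = 10/11.
Numerically: 10/11 ≈ 0.909.
Is 10/11 < 1? YES.
Since P[∪ A_i] ≤ 10/11 < 1, the complement has P[∩ A_i^c] ≥ 1 − 10/11 = 1/11 > 0, so some outcome avoids every A_i.

22·p = 10/11 ≈ 0.909; existence CERTIFIED by the union bound.


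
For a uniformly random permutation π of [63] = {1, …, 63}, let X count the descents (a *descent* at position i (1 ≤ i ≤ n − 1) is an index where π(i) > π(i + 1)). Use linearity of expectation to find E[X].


Write X = Σ X_I over i = 1, …, 62, with X_I the indicator of one descent.
There are 62 indicators.
For each fixed i, the pair (π(i), π(i+1)) is a uniformly random ordered pair of distinct values from {1, …, 63}; by symmetry P[π(i) > π(i+1)] = 1/2.
By linearity: E[X] = 62 · (1/2) = (63 − 1) · (1/2) = 31 ≈ 31.00000.

E[X] = 31 = 31.00000.


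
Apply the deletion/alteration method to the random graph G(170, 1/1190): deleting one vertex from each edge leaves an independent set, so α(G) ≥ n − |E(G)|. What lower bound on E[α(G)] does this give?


E[|E(G)|] = C(170, 2)·p = 14365 · (1/1190) = 169/14.
E[α(G)] ≥ n − E[|E(G)|] = 170 − 169/14 = 2211/14.
Numerically: ≈ 157.928571.
(This is only a lower bound; the true E[α(G)] may be larger.)

E[α(G)] ≥ 2211/14 ≈ 157.928571.


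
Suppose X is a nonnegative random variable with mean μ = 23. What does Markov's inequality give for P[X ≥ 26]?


μ = E[X] = 23, a = 26.
Markov: P[X ≥ 26] ≤ μ/a = (23)/26 = 23/26.
Numerically: ≈ 0.885.
(Since a = 26 > μ = 23.000, the bound 23/26 is < 1 and informative.)

P[X ≥ 26] ≤ 23/26 ≈ 0.885.


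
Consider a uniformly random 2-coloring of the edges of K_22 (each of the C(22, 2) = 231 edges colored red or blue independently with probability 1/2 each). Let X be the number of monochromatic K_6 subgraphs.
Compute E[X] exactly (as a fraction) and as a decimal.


Let X = Σ_S X_S over the C(22, 6) = 74613 subsets S of size 6, where X_S = 1 if the K_6 on S is monochromatic.
For a fixed S, the K_6 on S has C(6, 2) = 15 edges. P[all 15 edges red] = (1/2)^15, and likewise for blue, so P[monochromatic] = 2·(1/2)^15 = 2^{1 − 15} = 1/16384.
By linearity of expectation: E[X] = C(22, 6) · 2^{1 − 15} = 74613 · 1/16384 = 74613/16384.
Numerically: E[X] ≈ 4.554016.

E[X] = C(22,6)·2^(1−C(6,2)) = 74613/16384 ≈ 4.554016.


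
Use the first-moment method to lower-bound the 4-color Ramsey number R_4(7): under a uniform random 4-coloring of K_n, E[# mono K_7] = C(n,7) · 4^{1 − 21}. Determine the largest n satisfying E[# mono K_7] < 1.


We need C(n, 7) · 4^{1 − 21} < 1, i.e. C(n, 7) < 4^{21 − 1} = 1099511627776.
Check values of n near the boundary:
  n = 176: C(176, 7) = 919790691600; 919790691600 < 1099511627776? YES
  n = 177: C(177, 7) = 957664425960; 957664425960 < 1099511627776? YES
  n = 178: C(178, 7) = 996867063280; 996867063280 < 1099511627776? YES
  n = 179: C(179, 7) = 1037437234460; 1037437234460 < 1099511627776? YES
  n = 180: C(180, 7) = 1079414463600; 1079414463600 < 1099511627776? YES
  n = 181: C(181, 7) = 1122839183400; 1122839183400 < 1099511627776? NO
  n = 182: C(182, 7) = 1167752750736; 1167752750736 < 1099511627776? NO
The largest n with C(n, 7) < 1099511627776 is n = 180 (where E[X] = 67463403975/68719476736 ≈ 0.9817). Hence R_4(7) > 180, i.e. R_4(7) ≥ 181.

Largest n = 180; hence R_4(7) > 180.


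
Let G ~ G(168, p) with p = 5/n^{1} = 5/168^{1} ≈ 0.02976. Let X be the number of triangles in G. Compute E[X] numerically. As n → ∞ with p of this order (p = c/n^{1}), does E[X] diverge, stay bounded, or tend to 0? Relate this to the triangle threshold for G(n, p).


Number of potential triangles: C(168, 3) = 776216.
Each occurs with probability p³ ≈ (0.02976)³ ≈ 2.636223e-05.
By linearity: E[X] = C(168, 3)·p³ ≈ 776216 · 2.636223e-05 ≈ 20.4628.
Here α = 1, so p = 5/n is exactly at the triangle threshold p ~ 1/n. Asymptotically E[X] → c³/6 = 5³/6 = 125/6 ≈ 20.8333, a bounded constant. In this regime the triangle count is asymptotically Poisson(c³/6).

E[X] ≈ 20.4628; in regime p = Θ(1/n^{1}) E[X] stays bounded (at the triangle threshold p ~ 1/n).


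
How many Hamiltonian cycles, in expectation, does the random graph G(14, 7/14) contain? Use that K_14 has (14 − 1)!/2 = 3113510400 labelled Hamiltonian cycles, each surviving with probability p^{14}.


K_14 has (14 − 1)!/2 = 3113510400 labelled Hamiltonian cycles.
For each such Hamiltonian cycle H, let X_H = 1 if all 14 edges of H are present in G. Then P[X_H = 1] = p^{14} = (1/2)^{14} = 1/16384.
Summing the indicators: E[X] = Σ_H E[X_H] = 3113510400 · p^{14} = 3113510400 · 1/16384 = 6081075/32.
Numerically: E[X] ≈ 1.9003e+05.

E[X] = 3113510400 · (1/2)^{14} = 6081075/32 ≈ 1.9003e+05.


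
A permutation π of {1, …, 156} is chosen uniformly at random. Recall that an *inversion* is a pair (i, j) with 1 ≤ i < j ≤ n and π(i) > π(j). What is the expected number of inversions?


Write X = Σ X_I over the C(156, 2) = 12090 pairs i < j, with X_I the indicator of one inversion.
There are 12090 indicators.
For each fixed pair i < j, the values π(i) and π(j) are two distinct elements of {1, …, 156} in uniformly random order; by symmetry P[π(i) > π(j)] = 1/2.
By linearity: E[X] = 12090 · (1/2) = C(156, 2) · (1/2) = 12090/2 = 6045 ≈ 6045.00000.

E[X] = 6045 = 6045.00000.


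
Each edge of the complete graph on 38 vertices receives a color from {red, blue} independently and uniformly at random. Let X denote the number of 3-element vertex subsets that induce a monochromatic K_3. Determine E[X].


Let X = Σ_S X_S over the C(38, 3) = 8436 subsets S of size 3, where X_S = 1 if the K_3 on S is monochromatic.
For a fixed S, the K_3 on S has C(3, 2) = 3 edges. P[all 3 edges red] = (1/2)^3, and likewise for blue, so P[monochromatic] = 2·(1/2)^3 = 2^{1 − 3} = 1/4.
By linearity: E[X] = C(38, 3) · 2^{1 − 3} = 8436 · 1/4 = 2109.
Numerically: E[X] ≈ 2109.000000.

E[X] = C(38,3)·2^(1−C(3,2)) = 2109 ≈ 2109.000000.


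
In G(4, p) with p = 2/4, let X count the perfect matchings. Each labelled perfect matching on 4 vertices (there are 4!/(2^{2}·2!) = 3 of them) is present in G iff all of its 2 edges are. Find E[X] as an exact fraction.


K_4 has 4!/(2^{2}·2!) = 3 labelled perfect matchings.
For each such perfect matching H, let X_H = 1 if all 2 edges of H are present in G. Then P[X_H = 1] = p^{2} = (1/2)^{2} = 1/4.
By linearity of expectation: E[X] = Σ_H E[X_H] = 3 · p^{2} = 3 · 1/4 = 3/4.
Numerically: E[X] ≈ 0.75.

E[X] = 3 · (1/2)^{2} = 3/4 ≈ 0.75.


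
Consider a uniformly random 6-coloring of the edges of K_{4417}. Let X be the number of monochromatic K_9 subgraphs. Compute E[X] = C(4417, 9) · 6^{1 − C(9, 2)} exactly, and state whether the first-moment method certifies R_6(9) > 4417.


E[X] = C(4417, 9) · 6^{1 − 36} = 1749208766098544225331185560 · 6^{−35} = 1749208766098544225331185560/1719070799748422591028658176.
As a reduced fraction: E[X] = 218651095762318028166398195/214883849968552823878582272 ≈ 1.0175.
Is E[X] < 1? NO.
Since E[X] ≥ 1, the first-moment bound is inconclusive at n = 4417; it does NOT by itself certify R_6(9) > 4417.

E[X] = 218651095762318028166398195/214883849968552823878582272 ≈ 1.0175; E[X] ≥ 1; first-moment method inconclusive here.


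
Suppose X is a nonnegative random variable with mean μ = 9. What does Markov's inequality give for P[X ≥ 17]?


μ = E[X] = 9, a = 17.
Markov: P[X ≥ 17] ≤ μ/a = (9)/17 = 9/17.
Numerically: ≈ 0.529.
(Since a = 17 > μ = 9.000, the bound 9/17 is < 1 and informative.)

P[X ≥ 17] ≤ 9/17 ≈ 0.529.


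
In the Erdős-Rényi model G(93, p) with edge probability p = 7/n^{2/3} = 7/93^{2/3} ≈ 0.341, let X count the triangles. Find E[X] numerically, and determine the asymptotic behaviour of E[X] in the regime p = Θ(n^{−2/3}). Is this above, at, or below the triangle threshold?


Number of potential triangles: C(93, 3) = 129766.
Each occurs with probability p³ ≈ (0.341)³ ≈ 3.96578e-02.
By linearity: E[X] = C(93, 3)·p³ ≈ 129766 · 3.96578e-02 ≈ 5146.229.
Since α = 2/3 < 1, p = c/n^{2/3} ≫ 1/n is above the triangle threshold p ~ 1/n. Asymptotically E[X] ~ (c³/6)·n^{3(1−α)} = (7³/6)·n^{1} → ∞; triangles are abundant w.h.p.

E[X] ≈ 5146.229; in regime p = Θ(1/n^{2/3}) E[X] diverges (above the triangle threshold p ~ 1/n).


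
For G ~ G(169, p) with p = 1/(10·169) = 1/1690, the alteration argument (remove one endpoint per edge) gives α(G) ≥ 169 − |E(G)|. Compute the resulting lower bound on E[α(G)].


E[|E(G)|] = C(169, 2)·p = 14196 · (1/1690) = 42/5.
E[α(G)] ≥ n − E[|E(G)|] = 169 − 42/5 = 803/5.
Numerically: ≈ 160.60000.
(This is only a lower bound; the true E[α(G)] may be larger.)

E[α(G)] ≥ 803/5 ≈ 160.60000.


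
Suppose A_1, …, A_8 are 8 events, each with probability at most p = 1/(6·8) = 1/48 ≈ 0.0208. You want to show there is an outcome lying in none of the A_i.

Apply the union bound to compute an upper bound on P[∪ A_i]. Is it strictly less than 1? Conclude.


Union bound: P[∪_{i=1}^{8} A_i] ≤ Σ_i P[A_i] ≤ 8·p = 8·(1/48) = 1/6.
Numerically: 1/6 ≈ 0.1667.
Is 1/6 < 1? YES.
Since P[∪ A_i] ≤ 1/6 < 1, the complement has P[∩ A_i^c] ≥ 1 − 1/6 = 5/6 > 0, so some outcome avoids every A_i.

8·p = 1/6 ≈ 0.1667; existence CERTIFIED by the union bound.


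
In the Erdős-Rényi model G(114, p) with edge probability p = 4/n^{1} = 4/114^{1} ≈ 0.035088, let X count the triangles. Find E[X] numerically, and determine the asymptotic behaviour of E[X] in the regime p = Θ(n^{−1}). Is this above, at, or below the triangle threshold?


Number of potential triangles: C(114, 3) = 240464.
Each occurs with probability p³ ≈ (0.035088)³ ≈ 4.3198177e-05.
By linearity: E[X] = C(114, 3)·p³ ≈ 240464 · 4.3198177e-05 ≈ 10.38761.
Here α = 1, so p = 4/n is exactly at the triangle threshold p ~ 1/n. Asymptotically E[X] → c³/6 = 4³/6 = 32/3 ≈ 10.66667, a bounded constant. In this regime the triangle count is asymptotically Poisson(c³/6).

E[X] ≈ 10.38761; in regime p = Θ(1/n^{1}) E[X] stays bounded (at the triangle threshold p ~ 1/n).


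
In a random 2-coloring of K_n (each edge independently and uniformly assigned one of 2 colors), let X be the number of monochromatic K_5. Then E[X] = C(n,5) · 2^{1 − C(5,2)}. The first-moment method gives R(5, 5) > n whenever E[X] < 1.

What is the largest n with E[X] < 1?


We need C(n, 5) · 2^{1 − 10} < 1, i.e. C(n, 5) < 2^{10 − 1} = 512.
Check values of n near the boundary:
  n = 8: C(8, 5) = 56; 56 < 512? YES
  n = 9: C(9, 5) = 126; 126 < 512? YES
  n = 10: C(10, 5) = 252; 252 < 512? YES
  n = 11: C(11, 5) = 462; 462 < 512? YES
  n = 12: C(12, 5) = 792; 792 < 512? NO
  n = 13: C(13, 5) = 1287; 1287 < 512? NO
  n = 14: C(14, 5) = 2002; 2002 < 512? NO
The largest n with C(n, 5) < 512 is n = 11 (where E[X] = 231/256 ≈ 0.9023438). Hence R(5, 5) > 11, i.e. R(5, 5) ≥ 12.

Largest n = 11; hence R(5, 5) > 11.


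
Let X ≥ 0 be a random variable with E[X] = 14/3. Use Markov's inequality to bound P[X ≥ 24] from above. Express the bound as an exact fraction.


μ = E[X] = 14/3, a = 24.
Markov: P[X ≥ 24] ≤ μ/a = (14/3)/24 = 7/36.
Numerically: ≈ 0.194444.
(Since a = 24 > μ = 4.666667, the bound 7/36 is < 1 and informative.)

P[X ≥ 24] ≤ 7/36 ≈ 0.194444.


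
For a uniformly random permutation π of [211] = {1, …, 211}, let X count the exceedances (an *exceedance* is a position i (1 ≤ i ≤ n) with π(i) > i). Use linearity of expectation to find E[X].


Write X = Σ_{i=1}^{211} X_i, where X_i = 1_{π(i) > i}.
For each fixed i, π(i) is uniform over {1, …, 211} (marginal of a uniform permutation), so P[π(i) > i] = (n − i)/n. Summing: Σ_{i=1}^{211} (n − i)/n = (0 + 1 + … + 210)/211 = 211(211 − 1)/(2·211) = (211 − 1)/2.
Hence E[X] = Σ_{i=1}^{211} (211 − i)/211 = 105 ≈ 105.00000.

E[X] = 105 = 105.00000.


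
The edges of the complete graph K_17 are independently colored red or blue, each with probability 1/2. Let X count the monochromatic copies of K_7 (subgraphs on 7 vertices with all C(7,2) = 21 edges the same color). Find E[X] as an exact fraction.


Let X = Σ_S X_S over the C(17, 7) = 19448 subsets S of size 7, where X_S = 1 if the K_7 on S is monochromatic.
For a fixed S, the K_7 on S has C(7, 2) = 21 edges. P[all 21 edges red] = (1/2)^21, and likewise for blue, so P[monochromatic] = 2·(1/2)^21 = 2^{1 − 21} = 1/1048576.
By linearity: E[X] = C(17, 7) · 2^{1 − 21} = 19448 · 1/1048576 = 2431/131072.
Numerically: E[X] ≈ 0.01855.

E[X] = C(17,7)·2^(1−C(7,2)) = 2431/131072 ≈ 0.01855.


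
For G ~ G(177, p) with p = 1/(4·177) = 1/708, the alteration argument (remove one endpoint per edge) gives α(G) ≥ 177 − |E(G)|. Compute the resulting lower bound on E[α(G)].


E[|E(G)|] = C(177, 2)·p = 15576 · (1/708) = 22.
E[α(G)] ≥ n − E[|E(G)|] = 177 − 22 = 155.
Numerically: ≈ 155.000.
(This is only a lower bound; the true E[α(G)] may be larger.)

E[α(G)] ≥ 155 ≈ 155.000.


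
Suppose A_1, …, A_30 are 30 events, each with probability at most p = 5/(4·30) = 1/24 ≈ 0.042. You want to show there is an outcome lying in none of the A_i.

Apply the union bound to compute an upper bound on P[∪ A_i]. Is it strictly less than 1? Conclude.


Union bound: P[∪_{i=1}^{30} A_i] ≤ Σ_i P[A_i] ≤ 30·p = 30·(1/24) = 5/4.
Numerically: 5/4 ≈ 1.250.
Is 5/4 < 1? NO.
Since the bound 5/4 is ≥ 1, the union bound is uninformative here; it does NOT by itself certify existence.

30·p = 5/4 ≈ 1.250; existence NOT certified by the union bound.


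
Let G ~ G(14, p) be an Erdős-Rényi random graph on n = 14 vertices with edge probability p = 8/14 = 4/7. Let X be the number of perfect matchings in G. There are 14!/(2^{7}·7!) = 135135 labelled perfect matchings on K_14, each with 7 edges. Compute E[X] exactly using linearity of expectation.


K_14 has 14!/(2^{7}·7!) = 135135 labelled perfect matchings.
For each such perfect matching H, let X_H = 1 if all 7 edges of H are present in G. Then P[X_H = 1] = p^{7} = (4/7)^{7} = 16384/823543.
By linearity of expectation: E[X] = Σ_H E[X_H] = 135135 · p^{7} = 135135 · 16384/823543 = 316293120/117649.
Numerically: E[X] ≈ 2688.45.

E[X] = 135135 · (4/7)^{7} = 316293120/117649 ≈ 2688.45.


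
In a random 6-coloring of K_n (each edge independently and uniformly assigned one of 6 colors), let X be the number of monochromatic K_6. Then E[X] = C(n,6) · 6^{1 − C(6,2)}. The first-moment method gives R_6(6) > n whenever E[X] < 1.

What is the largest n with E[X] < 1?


We need C(n, 6) · 6^{1 − 15} < 1, i.e. C(n, 6) < 6^{15 − 1} = 78364164096.
Check values of n near the boundary:
  n = 193: C(193, 6) = 66364016544; 66364016544 < 78364164096? YES
  n = 194: C(194, 6) = 68482017072; 68482017072 < 78364164096? YES
  n = 195: C(195, 6) = 70656049360; 70656049360 < 78364164096? YES
  n = 196: C(196, 6) = 72887293024; 72887293024 < 78364164096? YES
  n = 197: C(197, 6) = 75176946208; 75176946208 < 78364164096? YES
  n = 198: C(198, 6) = 77526225777; 77526225777 < 78364164096? YES
  n = 199: C(199, 6) = 79936367511; 79936367511 < 78364164096? NO
  n = 200: C(200, 6) = 82408626300; 82408626300 < 78364164096? NO
  n = 201: C(201, 6) = 84944276340; 84944276340 < 78364164096? NO
The largest n with C(n, 6) < 78364164096 is n = 198 (where E[X] = 25842075259/26121388032 ≈ 0.9893071). Hence R_6(6) > 198, i.e. R_6(6) ≥ 199.

Largest n = 198; hence R_6(6) > 198.


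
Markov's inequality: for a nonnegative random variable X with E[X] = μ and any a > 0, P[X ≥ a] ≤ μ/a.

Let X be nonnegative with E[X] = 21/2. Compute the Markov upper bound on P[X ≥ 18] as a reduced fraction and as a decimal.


μ = E[X] = 21/2, a = 18.
Markov: P[X ≥ 18] ≤ μ/a = (21/2)/18 = 7/12.
Numerically: ≈ 0.583333.
(Since a = 18 > μ = 10.500000, the bound 7/12 is < 1 and informative.)

P[X ≥ 18] ≤ 7/12 ≈ 0.583333.


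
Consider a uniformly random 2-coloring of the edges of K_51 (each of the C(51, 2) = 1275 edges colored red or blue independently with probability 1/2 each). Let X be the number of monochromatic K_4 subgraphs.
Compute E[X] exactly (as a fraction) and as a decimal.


Let X = Σ_S X_S over the C(51, 4) = 249900 subsets S of size 4, where X_S = 1 if the K_4 on S is monochromatic.
For a fixed S, the K_4 on S has C(4, 2) = 6 edges. P[all 6 edges red] = (1/2)^6, and likewise for blue, so P[monochromatic] = 2·(1/2)^6 = 2^{1 − 6} = 1/32.
By linearity: E[X] = C(51, 4) · 2^{1 − 6} = 249900 · 1/32 = 62475/8.
Numerically: E[X] ≈ 7809.375000.

E[X] = C(51,4)·2^(1−C(4,2)) = 62475/8 ≈ 7809.375000.


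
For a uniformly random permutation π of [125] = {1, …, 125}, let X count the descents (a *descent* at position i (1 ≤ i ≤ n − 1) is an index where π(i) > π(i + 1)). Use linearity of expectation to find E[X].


Write X = Σ X_I over i = 1, …, 124, with X_I the indicator of one descent.
There are 124 indicators.
For each fixed i, the pair (π(i), π(i+1)) is a uniformly random ordered pair of distinct values from {1, …, 125}; by symmetry P[π(i) > π(i+1)] = 1/2.
By linearity: E[X] = 124 · (1/2) = (125 − 1) · (1/2) = 62 ≈ 62.0000.

E[X] = 62 = 62.0000.


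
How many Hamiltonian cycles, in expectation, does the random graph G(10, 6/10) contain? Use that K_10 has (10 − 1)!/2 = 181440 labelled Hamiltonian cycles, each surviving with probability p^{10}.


K_10 has (10 − 1)!/2 = 181440 labelled Hamiltonian cycles.
For each such Hamiltonian cycle H, let X_H = 1 if all 10 edges of H are present in G. Then P[X_H = 1] = p^{10} = (3/5)^{10} = 59049/9765625.
By linearity: E[X] = Σ_H E[X_H] = 181440 · p^{10} = 181440 · 59049/9765625 = 2142770112/1953125.
Numerically: E[X] ≈ 1097.1.

E[X] = 181440 · (3/5)^{10} = 2142770112/1953125 ≈ 1097.1.


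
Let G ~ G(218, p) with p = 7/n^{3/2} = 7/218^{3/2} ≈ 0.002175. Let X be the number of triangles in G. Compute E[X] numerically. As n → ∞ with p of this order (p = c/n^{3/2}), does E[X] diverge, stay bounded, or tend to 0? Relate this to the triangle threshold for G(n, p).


Number of potential triangles: C(218, 3) = 1703016.
Each occurs with probability p³ ≈ (0.002175)³ ≈ 1.028584e-08.
By linearity: E[X] = C(218, 3)·p³ ≈ 1703016 · 1.028584e-08 ≈ 0.0175.
Since α = 3/2 > 1, p = c/n^{3/2} = o(1/n) is below the triangle threshold p ~ 1/n. Asymptotically E[X] ~ (c³/6)·n^{3(1−α)} = (7³/6)·n^{-1.5} → 0, so by Markov's inequality G has no triangles w.h.p.

E[X] ≈ 0.0175; in regime p = Θ(1/n^{3/2}) E[X] tends to 0 (below the triangle threshold p ~ 1/n).


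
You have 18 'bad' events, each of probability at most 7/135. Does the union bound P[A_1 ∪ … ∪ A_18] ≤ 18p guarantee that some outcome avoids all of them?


Union bound: P[∪_{i=1}^{18} A_i] ≤ Σ_i P[A_i] ≤ 18·p = 18·(7/135) = 14/15.
Numerically: 14/15 ≈ 0.933.
Is 14/15 < 1? YES.
Since P[∪ A_i] ≤ 14/15 < 1, the complement has P[∩ A_i^c] ≥ 1 − 14/15 = 1/15 > 0, so some outcome avoids every A_i.

18·p = 14/15 ≈ 0.933; existence CERTIFIED by the union bound.


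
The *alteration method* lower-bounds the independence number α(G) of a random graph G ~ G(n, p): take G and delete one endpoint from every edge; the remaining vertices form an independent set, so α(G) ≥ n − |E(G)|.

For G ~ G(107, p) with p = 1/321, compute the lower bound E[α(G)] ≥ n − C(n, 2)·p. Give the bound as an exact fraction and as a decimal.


E[|E(G)|] = C(107, 2)·p = 5671 · (1/321) = 53/3.
E[α(G)] ≥ n − E[|E(G)|] = 107 − 53/3 = 268/3.
Numerically: ≈ 89.33333.
(This is only a lower bound; the true E[α(G)] may be larger.)

E[α(G)] ≥ 268/3 ≈ 89.33333.


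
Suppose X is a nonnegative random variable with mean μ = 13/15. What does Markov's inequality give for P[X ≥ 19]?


μ = E[X] = 13/15, a = 19.
Markov: P[X ≥ 19] ≤ μ/a = (13/15)/19 = 13/285.
Numerically: ≈ 0.04561.
(Since a = 19 > μ = 0.86667, the bound 13/285 is < 1 and informative.)

P[X ≥ 19] ≤ 13/285 ≈ 0.04561.


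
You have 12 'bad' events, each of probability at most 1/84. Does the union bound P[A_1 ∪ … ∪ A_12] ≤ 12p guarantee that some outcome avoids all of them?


Union bound: P[∪_{i=1}^{12} A_i] ≤ Σ_i P[A_i] ≤ 12·p = 12·(1/84) = 1/7.
Numerically: 1/7 ≈ 0.14286.
Is 1/7 < 1? YES.
Since P[∪ A_i] ≤ 1/7 < 1, the complement has P[∩ A_i^c] ≥ 1 − 1/7 = 6/7 > 0, so some outcome avoids every A_i.

12·p = 1/7 ≈ 0.14286; existence CERTIFIED by the union bound.


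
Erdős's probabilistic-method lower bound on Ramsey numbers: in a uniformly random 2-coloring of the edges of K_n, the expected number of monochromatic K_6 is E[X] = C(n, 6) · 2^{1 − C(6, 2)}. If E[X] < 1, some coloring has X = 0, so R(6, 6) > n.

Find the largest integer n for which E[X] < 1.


We need C(n, 6) · 2^{1 − 15} < 1, i.e. C(n, 6) < 2^{15 − 1} = 16384.
Check values of n near the boundary:
  n = 16: C(16, 6) = 8008; 8008 < 16384? YES
  n = 17: C(17, 6) = 12376; 12376 < 16384? YES
  n = 18: C(18, 6) = 18564; 18564 < 16384? NO
  n = 19: C(19, 6) = 27132; 27132 < 16384? NO
The largest n with C(n, 6) < 16384 is n = 17 (where E[X] = 1547/2048 ≈ 0.755371). Hence R(6, 6) > 17, i.e. R(6, 6) ≥ 18.

Largest n = 17; hence R(6, 6) > 17.
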